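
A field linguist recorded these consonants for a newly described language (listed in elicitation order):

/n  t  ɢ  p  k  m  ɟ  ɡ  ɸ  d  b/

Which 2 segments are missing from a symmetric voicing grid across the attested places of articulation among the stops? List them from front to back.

Voiceless: /p/ (bilabial), /t/ (alveolar), /k/ (velar).
Voiced: /b/ (bilabial), /d/ (alveolar), /ɟ/ (palatal), /ɡ/ (velar), /ɢ/ (uvular).
Gaps, from front to back: palatal lacks voiceless (/c/); uvular lacks voiceless (/q/).

/c/, /q/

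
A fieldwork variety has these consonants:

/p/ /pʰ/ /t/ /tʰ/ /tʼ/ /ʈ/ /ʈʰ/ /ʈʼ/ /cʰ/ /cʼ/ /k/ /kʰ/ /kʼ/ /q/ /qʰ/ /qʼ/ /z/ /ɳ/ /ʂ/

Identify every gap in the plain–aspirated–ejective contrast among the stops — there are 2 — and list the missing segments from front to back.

/pʼ/, /c/

place of articulation  plain     aspirated  ejective
bilabial          p         pʰ        —       
alveolar          t         tʰ        tʼ      
retroflex         ʈ         ʈʰ        ʈʼ      
palatal           —         cʰ        cʼ      
velar             k         kʰ        kʼ      
uvular            q         qʰ        qʼ      
Gaps, from front to back: bilabial lacks ejective (/pʼ/); palatal lacks plain (/c/).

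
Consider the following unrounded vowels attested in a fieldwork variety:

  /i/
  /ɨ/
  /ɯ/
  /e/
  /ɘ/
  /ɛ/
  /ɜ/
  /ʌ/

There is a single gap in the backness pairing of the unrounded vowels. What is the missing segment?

/ɤ/

high: front /i/, central /ɨ/, back /ɯ/.
high-mid: front /e/, central /ɘ/, back —.
low-mid: front /ɛ/, central /ɜ/, back /ʌ/.
The high-mid row has no back member, so the gap is the high-mid back unrounded vowel /ɤ/.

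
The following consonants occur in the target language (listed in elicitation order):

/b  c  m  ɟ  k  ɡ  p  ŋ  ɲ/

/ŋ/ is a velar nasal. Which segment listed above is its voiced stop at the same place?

/ɡ/

The voiced stop at the same place is a voiced velar stop — in this inventory, /ɡ/.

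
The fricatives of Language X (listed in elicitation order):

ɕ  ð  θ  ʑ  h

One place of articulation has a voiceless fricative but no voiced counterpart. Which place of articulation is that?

place of articulation  voiceless  voiced  
dental            θ         ð       
alveolo-palatal   ɕ         ʑ       
glottal           h         —       
Every place of articulation has a voiced member except glottal, where /ɦ/ would be expected.

glottal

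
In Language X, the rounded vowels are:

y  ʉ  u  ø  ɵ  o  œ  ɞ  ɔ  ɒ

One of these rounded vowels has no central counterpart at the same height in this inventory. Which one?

/ɒ/

High: /y/ ~ /ʉ/ ~ /u/
High-mid: /ø/ ~ /ɵ/ ~ /o/
Low-mid: /œ/ ~ /ɞ/ ~ /ɔ/
Low: only /ɒ/ (back); no central partner.
So /ɒ/ is the unpaired segment.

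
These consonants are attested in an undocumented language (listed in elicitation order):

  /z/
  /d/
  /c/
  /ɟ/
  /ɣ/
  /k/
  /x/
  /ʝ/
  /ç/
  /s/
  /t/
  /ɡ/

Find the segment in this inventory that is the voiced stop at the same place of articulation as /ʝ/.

/ɟ/

/ʝ/ is a voiced palatal fricative.
The voiced stop at the same place is a voiced palatal stop — in this inventory, /ɟ/.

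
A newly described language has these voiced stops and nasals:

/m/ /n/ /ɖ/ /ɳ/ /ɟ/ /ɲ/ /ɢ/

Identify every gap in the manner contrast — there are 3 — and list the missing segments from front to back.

/b/, /d/, /ɴ/

bilabial: oral stop —, nasal /m/.
alveolar: oral stop —, nasal /n/.
retroflex: oral stop /ɖ/, nasal /ɳ/.
palatal: oral stop /ɟ/, nasal /ɲ/.
uvular: oral stop /ɢ/, nasal —.
Gaps, from front to back: bilabial lacks oral stop (/b/); alveolar lacks oral stop (/d/); uvular lacks nasal (/ɴ/).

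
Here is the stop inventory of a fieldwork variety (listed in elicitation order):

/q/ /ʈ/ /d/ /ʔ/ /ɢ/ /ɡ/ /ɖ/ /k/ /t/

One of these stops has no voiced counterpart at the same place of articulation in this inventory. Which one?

Alveolar: /t/ ~ /d/
Retroflex: /ʈ/ ~ /ɖ/
Velar: /k/ ~ /ɡ/
Uvular: /q/ ~ /ɢ/
Glottal: only /ʔ/ (voiceless); no voiced partner.
So /ʔ/ is the unpaired segment.

/ʔ/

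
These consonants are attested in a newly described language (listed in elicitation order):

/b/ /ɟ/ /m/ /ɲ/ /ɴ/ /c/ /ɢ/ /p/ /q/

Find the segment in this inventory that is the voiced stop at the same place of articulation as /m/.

/m/ is a bilabial nasal.
The voiced stop at the same place is a voiced bilabial stop — in this inventory, /b/.

/b/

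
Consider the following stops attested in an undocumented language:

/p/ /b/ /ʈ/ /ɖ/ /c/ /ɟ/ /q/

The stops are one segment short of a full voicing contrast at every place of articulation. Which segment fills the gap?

/ɢ/

place of articulation  voiceless  voiced  
bilabial          p         b       
retroflex         ʈ         ɖ       
palatal           c         ɟ       
uvular            q         —       
The uvular row has no voiced member, so the gap is the voiced uvular stop /ɢ/.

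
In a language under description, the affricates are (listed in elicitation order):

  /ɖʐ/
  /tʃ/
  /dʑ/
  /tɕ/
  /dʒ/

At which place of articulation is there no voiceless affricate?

postalveolar: voiceless /tʃ/, voiced /dʒ/.
retroflex: voiceless —, voiced /ɖʐ/.
alveolo-palatal: voiceless /tɕ/, voiced /dʑ/.
Every place of articulation has a voiceless member except retroflex, where /ʈʂ/ would be expected.

retroflex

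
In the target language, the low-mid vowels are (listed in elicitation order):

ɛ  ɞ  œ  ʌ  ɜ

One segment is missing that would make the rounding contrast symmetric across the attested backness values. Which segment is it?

Unrounded: /ɛ/ (front), /ɜ/ (central), /ʌ/ (back).
Rounded: /œ/ (front), /ɞ/ (central).
The back row has no rounded member, so the gap is the back rounded vowel /ɔ/.

/ɔ/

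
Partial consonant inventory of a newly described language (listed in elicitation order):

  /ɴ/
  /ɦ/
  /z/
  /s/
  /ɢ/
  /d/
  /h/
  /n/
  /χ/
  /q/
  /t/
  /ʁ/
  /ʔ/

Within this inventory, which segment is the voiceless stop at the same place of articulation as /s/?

/t/

/s/ is a voiceless alveolar fricative.
The voiceless stop at the same place is a voiceless alveolar stop — in this inventory, /t/.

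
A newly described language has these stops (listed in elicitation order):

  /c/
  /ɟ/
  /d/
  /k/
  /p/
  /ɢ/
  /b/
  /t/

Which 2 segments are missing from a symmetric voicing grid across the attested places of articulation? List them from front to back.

/ɡ/, /q/

Voiceless: /p/ (bilabial), /t/ (alveolar), /c/ (palatal), /k/ (velar).
Voiced: /b/ (bilabial), /d/ (alveolar), /ɟ/ (palatal), /ɢ/ (uvular).
Gaps, from front to back: velar lacks voiced (/ɡ/); uvular lacks voiceless (/q/).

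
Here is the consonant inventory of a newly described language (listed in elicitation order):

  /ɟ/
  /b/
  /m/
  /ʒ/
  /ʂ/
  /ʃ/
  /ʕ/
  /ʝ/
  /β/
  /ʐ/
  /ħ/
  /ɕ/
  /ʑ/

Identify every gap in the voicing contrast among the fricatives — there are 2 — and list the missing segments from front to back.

/ɸ/, /ç/

Voiceless: /ʃ/ (postalveolar), /ʂ/ (retroflex), /ɕ/ (alveolo-palatal), /ħ/ (pharyngeal).
Voiced: /β/ (bilabial), /ʒ/ (postalveolar), /ʐ/ (retroflex), /ʑ/ (alveolo-palatal), /ʝ/ (palatal), /ʕ/ (pharyngeal).
Gaps, from front to back: bilabial lacks voiceless (/ɸ/); palatal lacks voiceless (/ç/).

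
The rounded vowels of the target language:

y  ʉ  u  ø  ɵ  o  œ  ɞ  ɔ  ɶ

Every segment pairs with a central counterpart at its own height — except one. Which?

High: /y/ ~ /ʉ/ ~ /u/
High-mid: /ø/ ~ /ɵ/ ~ /o/
Low-mid: /œ/ ~ /ɞ/ ~ /ɔ/
Low: only /ɶ/ (front); no central partner.
So /ɶ/ is the unpaired segment.

/ɶ/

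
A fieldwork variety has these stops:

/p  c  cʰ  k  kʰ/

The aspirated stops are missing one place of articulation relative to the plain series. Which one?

bilabial

place of articulation  plain     aspirated
bilabial          p         —       
palatal           c         cʰ      
velar             k         kʰ      
Every place of articulation has an aspirated member except bilabial, where /pʰ/ would be expected.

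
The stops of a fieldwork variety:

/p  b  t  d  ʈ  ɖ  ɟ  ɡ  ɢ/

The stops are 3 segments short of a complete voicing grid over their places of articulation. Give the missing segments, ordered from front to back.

/c/, /k/, /q/

Voiceless: /p/ (bilabial), /t/ (alveolar), /ʈ/ (retroflex).
Voiced: /b/ (bilabial), /d/ (alveolar), /ɖ/ (retroflex), /ɟ/ (palatal), /ɡ/ (velar), /ɢ/ (uvular).
Gaps, from front to back: palatal lacks voiceless (/c/); velar lacks voiceless (/k/); uvular lacks voiceless (/q/).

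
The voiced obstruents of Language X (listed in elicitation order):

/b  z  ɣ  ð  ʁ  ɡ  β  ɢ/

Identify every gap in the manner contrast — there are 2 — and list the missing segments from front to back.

place of articulation  stop      fricative
bilabial          b         β       
dental            —         ð       
alveolar          —         z       
velar             ɡ         ɣ       
uvular            ɢ         ʁ       
Gaps, from front to back: dental lacks stop (/d̪/); alveolar lacks stop (/d/).

/d̪/, /d/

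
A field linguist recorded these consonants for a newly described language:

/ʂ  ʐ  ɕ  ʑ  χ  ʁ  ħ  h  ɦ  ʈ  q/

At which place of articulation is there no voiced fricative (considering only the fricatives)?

retroflex: voiceless /ʂ/, voiced /ʐ/.
alveolo-palatal: voiceless /ɕ/, voiced /ʑ/.
uvular: voiceless /χ/, voiced /ʁ/.
pharyngeal: voiceless /ħ/, voiced —.
glottal: voiceless /h/, voiced /ɦ/.
Every place of articulation has a voiced member except pharyngeal, where /ʕ/ would be expected.

pharyngeal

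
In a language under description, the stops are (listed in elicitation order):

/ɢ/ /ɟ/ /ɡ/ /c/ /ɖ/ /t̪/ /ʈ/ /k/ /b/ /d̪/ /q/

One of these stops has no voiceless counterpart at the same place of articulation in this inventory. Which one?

/b/

Dental: /t̪/ ~ /d̪/
Retroflex: /ʈ/ ~ /ɖ/
Palatal: /c/ ~ /ɟ/
Velar: /k/ ~ /ɡ/
Uvular: /q/ ~ /ɢ/
Bilabial: only /b/ (voiced); no voiceless partner.
So /b/ is the unpaired segment.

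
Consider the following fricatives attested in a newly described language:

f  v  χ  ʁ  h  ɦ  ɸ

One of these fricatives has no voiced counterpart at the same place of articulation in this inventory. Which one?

Labiodental: /f/ ~ /v/
Uvular: /χ/ ~ /ʁ/
Glottal: /h/ ~ /ɦ/
Bilabial: only /ɸ/ (voiceless); no voiced partner.
So /ɸ/ is the unpaired segment.

/ɸ/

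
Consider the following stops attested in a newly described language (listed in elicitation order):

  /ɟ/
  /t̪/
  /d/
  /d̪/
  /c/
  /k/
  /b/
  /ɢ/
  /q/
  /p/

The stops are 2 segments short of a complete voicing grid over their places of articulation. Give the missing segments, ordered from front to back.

place of articulation  voiceless  voiced  
bilabial          p         b       
dental            t̪        d̪      
alveolar          —         d       
palatal           c         ɟ       
velar             k         —       
uvular            q         ɢ       
Gaps, from front to back: alveolar lacks voiceless (/t/); velar lacks voiced (/ɡ/).

/t/, /ɡ/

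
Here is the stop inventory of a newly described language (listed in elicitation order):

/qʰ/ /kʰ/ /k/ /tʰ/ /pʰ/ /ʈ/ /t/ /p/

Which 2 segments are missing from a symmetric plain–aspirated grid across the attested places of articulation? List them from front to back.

place of articulation  plain     aspirated
bilabial          p         pʰ      
alveolar          t         tʰ      
retroflex         ʈ         —       
velar             k         kʰ      
uvular            —         qʰ      
Gaps, from front to back: retroflex lacks aspirated (/ʈʰ/); uvular lacks plain (/q/).

/ʈʰ/, /q/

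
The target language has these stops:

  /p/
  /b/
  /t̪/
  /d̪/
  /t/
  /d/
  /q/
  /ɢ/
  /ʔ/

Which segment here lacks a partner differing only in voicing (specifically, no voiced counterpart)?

/ʔ/

Bilabial: /p/ ~ /b/
Dental: /t̪/ ~ /d̪/
Alveolar: /t/ ~ /d/
Uvular: /q/ ~ /ɢ/
Glottal: only /ʔ/ (voiceless); no voiced partner.
So /ʔ/ is the unpaired segment.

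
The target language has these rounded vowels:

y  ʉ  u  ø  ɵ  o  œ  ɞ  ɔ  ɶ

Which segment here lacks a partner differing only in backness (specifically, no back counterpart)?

High: /y/ ~ /ʉ/ ~ /u/
High-mid: /ø/ ~ /ɵ/ ~ /o/
Low-mid: /œ/ ~ /ɞ/ ~ /ɔ/
Low: only /ɶ/ (front); no back partner.
So /ɶ/ is the unpaired segment.

/ɶ/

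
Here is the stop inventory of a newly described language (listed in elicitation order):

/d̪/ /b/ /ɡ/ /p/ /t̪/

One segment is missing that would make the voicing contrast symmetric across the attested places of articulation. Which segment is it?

/k/

bilabial: voiceless /p/, voiced /b/.
dental: voiceless /t̪/, voiced /d̪/.
velar: voiceless —, voiced /ɡ/.
The velar row has no voiceless member, so the gap is the voiceless velar stop /k/.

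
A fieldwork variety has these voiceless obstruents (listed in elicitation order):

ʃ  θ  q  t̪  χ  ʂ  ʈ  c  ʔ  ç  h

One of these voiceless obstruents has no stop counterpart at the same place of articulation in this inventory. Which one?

/ʃ/

Dental: /t̪/ ~ /θ/
Retroflex: /ʈ/ ~ /ʂ/
Palatal: /c/ ~ /ç/
Uvular: /q/ ~ /χ/
Glottal: /ʔ/ ~ /h/
Postalveolar: only /ʃ/ (fricative); no stop partner.
So /ʃ/ is the unpaired segment.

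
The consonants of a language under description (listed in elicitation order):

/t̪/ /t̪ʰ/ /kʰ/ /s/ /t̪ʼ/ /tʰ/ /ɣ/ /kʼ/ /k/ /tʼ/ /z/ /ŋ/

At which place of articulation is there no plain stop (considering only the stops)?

place of articulation  plain     aspirated  ejective
dental            t̪        t̪ʰ       t̪ʼ     
alveolar          —         tʰ        tʼ      
velar             k         kʰ        kʼ      
Every place of articulation has a plain member except alveolar, where /t/ would be expected.

alveolar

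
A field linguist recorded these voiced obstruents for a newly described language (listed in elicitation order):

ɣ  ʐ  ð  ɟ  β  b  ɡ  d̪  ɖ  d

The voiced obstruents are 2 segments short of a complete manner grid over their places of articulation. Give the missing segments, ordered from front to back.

/z/, /ʝ/

bilabial: stop /b/, fricative /β/.
dental: stop /d̪/, fricative /ð/.
alveolar: stop /d/, fricative —.
retroflex: stop /ɖ/, fricative /ʐ/.
palatal: stop /ɟ/, fricative —.
velar: stop /ɡ/, fricative /ɣ/.
Gaps, from front to back: alveolar lacks fricative (/z/); palatal lacks fricative (/ʝ/).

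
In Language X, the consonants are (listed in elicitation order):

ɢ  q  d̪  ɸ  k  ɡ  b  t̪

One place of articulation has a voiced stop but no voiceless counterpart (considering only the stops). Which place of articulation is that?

place of articulation  voiceless  voiced  
bilabial          —         b       
dental            t̪        d̪      
velar             k         ɡ       
uvular            q         ɢ       
Every place of articulation has a voiceless member except bilabial, where /p/ would be expected.

bilabial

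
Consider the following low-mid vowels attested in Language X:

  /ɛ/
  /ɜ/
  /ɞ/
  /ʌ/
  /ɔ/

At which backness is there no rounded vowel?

front

front: unrounded /ɛ/, rounded —.
central: unrounded /ɜ/, rounded /ɞ/.
back: unrounded /ʌ/, rounded /ɔ/.
Every backness has a rounded member except front, where /œ/ would be expected.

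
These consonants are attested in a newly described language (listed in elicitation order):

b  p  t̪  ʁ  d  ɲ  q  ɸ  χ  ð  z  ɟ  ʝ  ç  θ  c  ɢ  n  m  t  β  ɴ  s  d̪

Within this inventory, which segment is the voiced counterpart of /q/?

/ɢ/

/q/ is a voiceless uvular stop.
The voiced counterpart is a voiced uvular stop — in this inventory, /ɢ/.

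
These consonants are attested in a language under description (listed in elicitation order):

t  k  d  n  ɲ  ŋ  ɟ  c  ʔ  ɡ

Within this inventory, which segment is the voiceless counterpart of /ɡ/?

/ɡ/ is a voiced velar stop.
The voiceless counterpart is a voiceless velar stop — in this inventory, /k/.

/k/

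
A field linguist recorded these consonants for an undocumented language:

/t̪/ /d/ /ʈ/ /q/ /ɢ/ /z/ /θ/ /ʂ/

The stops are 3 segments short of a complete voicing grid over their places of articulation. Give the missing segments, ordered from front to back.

place of articulation  voiceless  voiced  
dental            t̪        —       
alveolar          —         d       
retroflex         ʈ         —       
uvular            q         ɢ       
Gaps, from front to back: dental lacks voiced (/d̪/); alveolar lacks voiceless (/t/); retroflex lacks voiced (/ɖ/).

/d̪/, /t/, /ɖ/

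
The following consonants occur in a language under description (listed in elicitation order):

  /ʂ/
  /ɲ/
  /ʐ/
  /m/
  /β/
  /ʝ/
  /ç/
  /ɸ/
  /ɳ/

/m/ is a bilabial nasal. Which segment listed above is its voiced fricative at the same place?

The voiced fricative at the same place is a voiced bilabial fricative — in this inventory, /β/.

/β/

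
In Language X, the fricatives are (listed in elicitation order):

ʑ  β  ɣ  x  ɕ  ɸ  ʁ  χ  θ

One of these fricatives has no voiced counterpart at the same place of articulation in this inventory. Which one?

Bilabial: /ɸ/ ~ /β/
Alveolo-palatal: /ɕ/ ~ /ʑ/
Velar: /x/ ~ /ɣ/
Uvular: /χ/ ~ /ʁ/
Dental: only /θ/ (voiceless); no voiced partner.
So /θ/ is the unpaired segment.

/θ/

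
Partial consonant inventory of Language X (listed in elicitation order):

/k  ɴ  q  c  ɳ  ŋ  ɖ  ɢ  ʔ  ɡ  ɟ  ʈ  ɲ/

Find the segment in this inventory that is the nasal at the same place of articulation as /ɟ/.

/ɲ/

/ɟ/ is a voiced palatal stop.
The nasal at the same place is a palatal nasal — in this inventory, /ɲ/.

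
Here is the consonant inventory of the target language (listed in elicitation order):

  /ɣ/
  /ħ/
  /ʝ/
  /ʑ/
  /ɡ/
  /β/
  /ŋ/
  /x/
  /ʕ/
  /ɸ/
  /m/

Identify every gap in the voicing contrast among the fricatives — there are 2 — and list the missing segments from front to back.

place of articulation  voiceless  voiced  
bilabial          ɸ         β       
alveolo-palatal   —         ʑ       
palatal           —         ʝ       
velar             x         ɣ       
pharyngeal        ħ         ʕ       
Gaps, from front to back: alveolo-palatal lacks voiceless (/ɕ/); palatal lacks voiceless (/ç/).

/ɕ/, /ç/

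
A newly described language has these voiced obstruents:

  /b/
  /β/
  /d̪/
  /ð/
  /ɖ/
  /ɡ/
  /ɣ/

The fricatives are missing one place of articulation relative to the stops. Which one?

retroflex

place of articulation  stop      fricative
bilabial          b         β       
dental            d̪        ð       
retroflex         ɖ         —       
velar             ɡ         ɣ       
Every place of articulation has a fricative member except retroflex, where /ʐ/ would be expected.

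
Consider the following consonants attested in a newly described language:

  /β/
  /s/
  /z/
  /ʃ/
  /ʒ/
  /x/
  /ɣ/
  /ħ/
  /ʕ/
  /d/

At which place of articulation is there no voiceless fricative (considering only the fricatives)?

bilabial

Voiceless: /s/ (alveolar), /ʃ/ (postalveolar), /x/ (velar), /ħ/ (pharyngeal).
Voiced: /β/ (bilabial), /z/ (alveolar), /ʒ/ (postalveolar), /ɣ/ (velar), /ʕ/ (pharyngeal).
Every place of articulation has a voiceless member except bilabial, where /ɸ/ would be expected.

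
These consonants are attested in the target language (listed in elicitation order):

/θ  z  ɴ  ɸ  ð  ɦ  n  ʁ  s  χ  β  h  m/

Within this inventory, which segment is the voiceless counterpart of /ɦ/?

/h/

/ɦ/ is a voiced glottal fricative.
The voiceless counterpart is a voiceless glottal fricative — in this inventory, /h/.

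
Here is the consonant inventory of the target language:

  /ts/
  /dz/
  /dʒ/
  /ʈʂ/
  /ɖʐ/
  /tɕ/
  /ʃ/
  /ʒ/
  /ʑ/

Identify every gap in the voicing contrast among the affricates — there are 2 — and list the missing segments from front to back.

alveolar: voiceless /ts/, voiced /dz/.
postalveolar: voiceless —, voiced /dʒ/.
retroflex: voiceless /ʈʂ/, voiced /ɖʐ/.
alveolo-palatal: voiceless /tɕ/, voiced —.
Gaps, from front to back: postalveolar lacks voiceless (/tʃ/); alveolo-palatal lacks voiced (/dʑ/).

/tʃ/, /dʑ/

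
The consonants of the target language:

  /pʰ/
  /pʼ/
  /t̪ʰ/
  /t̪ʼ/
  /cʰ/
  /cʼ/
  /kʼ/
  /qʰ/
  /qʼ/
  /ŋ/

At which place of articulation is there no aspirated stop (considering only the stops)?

velar

bilabial: aspirated /pʰ/, ejective /pʼ/.
dental: aspirated /t̪ʰ/, ejective /t̪ʼ/.
palatal: aspirated /cʰ/, ejective /cʼ/.
velar: aspirated —, ejective /kʼ/.
uvular: aspirated /qʰ/, ejective /qʼ/.
Every place of articulation has an aspirated member except velar, where /kʰ/ would be expected.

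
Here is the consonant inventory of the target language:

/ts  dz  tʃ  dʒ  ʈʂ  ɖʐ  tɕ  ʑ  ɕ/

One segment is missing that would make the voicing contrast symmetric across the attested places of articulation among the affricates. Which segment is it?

place of articulation  voiceless  voiced  
alveolar          ts        dz      
postalveolar      tʃ        dʒ      
retroflex         ʈʂ        ɖʐ      
alveolo-palatal   tɕ        —       
The alveolo-palatal row has no voiced member, so the gap is the voiced alveolo-palatal affricate /dʑ/.

/dʑ/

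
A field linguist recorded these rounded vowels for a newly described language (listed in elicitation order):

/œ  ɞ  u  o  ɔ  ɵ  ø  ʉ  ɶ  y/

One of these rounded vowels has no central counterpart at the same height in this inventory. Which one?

/ɶ/

High: /y/ ~ /ʉ/ ~ /u/
High-mid: /ø/ ~ /ɵ/ ~ /o/
Low-mid: /œ/ ~ /ɞ/ ~ /ɔ/
Low: only /ɶ/ (front); no central partner.
So /ɶ/ is the unpaired segment.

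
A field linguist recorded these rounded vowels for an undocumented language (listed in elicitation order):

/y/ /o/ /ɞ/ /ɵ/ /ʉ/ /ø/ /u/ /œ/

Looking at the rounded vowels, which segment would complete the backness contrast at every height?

/ɔ/

high: front /y/, central /ʉ/, back /u/.
high-mid: front /ø/, central /ɵ/, back /o/.
low-mid: front /œ/, central /ɞ/, back —.
The low-mid row has no back member, so the gap is the low-mid back rounded vowel /ɔ/.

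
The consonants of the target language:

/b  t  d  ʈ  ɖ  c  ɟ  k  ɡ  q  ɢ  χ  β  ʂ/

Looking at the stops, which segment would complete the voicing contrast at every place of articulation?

/p/

bilabial: voiceless —, voiced /b/.
alveolar: voiceless /t/, voiced /d/.
retroflex: voiceless /ʈ/, voiced /ɖ/.
palatal: voiceless /c/, voiced /ɟ/.
velar: voiceless /k/, voiced /ɡ/.
uvular: voiceless /q/, voiced /ɢ/.
The bilabial row has no voiceless member, so the gap is the voiceless bilabial stop /p/.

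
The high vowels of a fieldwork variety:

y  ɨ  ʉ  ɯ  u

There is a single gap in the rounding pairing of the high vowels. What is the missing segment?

backness          unrounded  rounded 
front             —         y       
central           ɨ         ʉ       
back              ɯ         u       
The front row has no unrounded member, so the gap is the front unrounded vowel /i/.

/i/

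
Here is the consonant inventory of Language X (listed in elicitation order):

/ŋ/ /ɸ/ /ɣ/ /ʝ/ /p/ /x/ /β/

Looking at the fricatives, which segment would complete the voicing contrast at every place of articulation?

/ç/

place of articulation  voiceless  voiced  
bilabial          ɸ         β       
palatal           —         ʝ       
velar             x         ɣ       
The palatal row has no voiceless member, so the gap is the voiceless palatal fricative /ç/.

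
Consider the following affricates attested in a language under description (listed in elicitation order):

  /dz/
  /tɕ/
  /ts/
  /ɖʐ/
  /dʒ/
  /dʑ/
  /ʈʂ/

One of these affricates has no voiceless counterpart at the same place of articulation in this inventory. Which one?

/dʒ/

Alveolar: /ts/ ~ /dz/
Retroflex: /ʈʂ/ ~ /ɖʐ/
Alveolo-palatal: /tɕ/ ~ /dʑ/
Postalveolar: only /dʒ/ (voiced); no voiceless partner.
So /dʒ/ is the unpaired segment.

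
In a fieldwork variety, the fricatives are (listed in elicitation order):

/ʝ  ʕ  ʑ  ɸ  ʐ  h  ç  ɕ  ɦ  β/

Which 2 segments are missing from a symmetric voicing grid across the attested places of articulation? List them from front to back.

/ʂ/, /ħ/

Voiceless: /ɸ/ (bilabial), /ɕ/ (alveolo-palatal), /ç/ (palatal), /h/ (glottal).
Voiced: /β/ (bilabial), /ʐ/ (retroflex), /ʑ/ (alveolo-palatal), /ʝ/ (palatal), /ʕ/ (pharyngeal), /ɦ/ (glottal).
Gaps, from front to back: retroflex lacks voiceless (/ʂ/); pharyngeal lacks voiceless (/ħ/).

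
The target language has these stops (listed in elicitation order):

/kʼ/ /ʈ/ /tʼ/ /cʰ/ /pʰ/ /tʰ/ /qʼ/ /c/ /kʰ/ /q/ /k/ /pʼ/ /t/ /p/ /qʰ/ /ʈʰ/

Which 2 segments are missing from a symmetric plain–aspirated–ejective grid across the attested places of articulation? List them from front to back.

/ʈʼ/, /cʼ/

bilabial: plain /p/, aspirated /pʰ/, ejective /pʼ/.
alveolar: plain /t/, aspirated /tʰ/, ejective /tʼ/.
retroflex: plain /ʈ/, aspirated /ʈʰ/, ejective —.
palatal: plain /c/, aspirated /cʰ/, ejective —.
velar: plain /k/, aspirated /kʰ/, ejective /kʼ/.
uvular: plain /q/, aspirated /qʰ/, ejective /qʼ/.
Gaps, from front to back: retroflex lacks ejective (/ʈʼ/); palatal lacks ejective (/cʼ/).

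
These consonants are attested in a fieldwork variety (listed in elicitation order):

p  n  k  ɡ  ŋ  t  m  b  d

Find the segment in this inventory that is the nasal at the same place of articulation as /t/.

/n/

/t/ is a voiceless alveolar stop.
The nasal at the same place is an alveolar nasal — in this inventory, /n/.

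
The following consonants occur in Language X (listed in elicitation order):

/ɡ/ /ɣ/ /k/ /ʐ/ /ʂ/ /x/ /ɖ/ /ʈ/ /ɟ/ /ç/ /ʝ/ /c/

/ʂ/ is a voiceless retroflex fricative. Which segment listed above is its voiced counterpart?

The voiced counterpart is a voiced retroflex fricative — in this inventory, /ʐ/.

/ʐ/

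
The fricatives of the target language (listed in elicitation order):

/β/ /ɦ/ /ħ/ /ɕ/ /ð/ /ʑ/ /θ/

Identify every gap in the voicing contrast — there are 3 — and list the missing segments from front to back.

bilabial: voiceless —, voiced /β/.
dental: voiceless /θ/, voiced /ð/.
alveolo-palatal: voiceless /ɕ/, voiced /ʑ/.
pharyngeal: voiceless /ħ/, voiced —.
glottal: voiceless —, voiced /ɦ/.
Gaps, from front to back: bilabial lacks voiceless (/ɸ/); pharyngeal lacks voiced (/ʕ/); glottal lacks voiceless (/h/).

/ɸ/, /ʕ/, /h/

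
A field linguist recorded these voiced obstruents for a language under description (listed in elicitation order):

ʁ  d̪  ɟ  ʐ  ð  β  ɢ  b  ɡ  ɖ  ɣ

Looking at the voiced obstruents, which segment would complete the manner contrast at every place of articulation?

place of articulation  stop      fricative
bilabial          b         β       
dental            d̪        ð       
retroflex         ɖ         ʐ       
palatal           ɟ         —       
velar             ɡ         ɣ       
uvular            ɢ         ʁ       
The palatal row has no fricative member, so the gap is the palatal fricative /ʝ/.

/ʝ/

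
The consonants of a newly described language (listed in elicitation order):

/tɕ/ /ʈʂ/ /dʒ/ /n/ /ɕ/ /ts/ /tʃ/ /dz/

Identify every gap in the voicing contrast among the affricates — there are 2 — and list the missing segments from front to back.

/ɖʐ/, /dʑ/

Voiceless: /ts/ (alveolar), /tʃ/ (postalveolar), /ʈʂ/ (retroflex), /tɕ/ (alveolo-palatal).
Voiced: /dz/ (alveolar), /dʒ/ (postalveolar).
Gaps, from front to back: retroflex lacks voiced (/ɖʐ/); alveolo-palatal lacks voiced (/dʑ/).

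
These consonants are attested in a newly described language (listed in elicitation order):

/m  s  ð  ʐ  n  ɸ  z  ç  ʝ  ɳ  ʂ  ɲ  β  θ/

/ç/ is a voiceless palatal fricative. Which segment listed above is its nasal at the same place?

The nasal at the same place is a palatal nasal — in this inventory, /ɲ/.

/ɲ/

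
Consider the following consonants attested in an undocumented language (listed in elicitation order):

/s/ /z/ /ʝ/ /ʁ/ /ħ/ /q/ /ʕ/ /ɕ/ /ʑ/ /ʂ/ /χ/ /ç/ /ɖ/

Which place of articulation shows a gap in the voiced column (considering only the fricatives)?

retroflex

alveolar: voiceless /s/, voiced /z/.
retroflex: voiceless /ʂ/, voiced —.
alveolo-palatal: voiceless /ɕ/, voiced /ʑ/.
palatal: voiceless /ç/, voiced /ʝ/.
uvular: voiceless /χ/, voiced /ʁ/.
pharyngeal: voiceless /ħ/, voiced /ʕ/.
Every place of articulation has a voiced member except retroflex, where /ʐ/ would be expected.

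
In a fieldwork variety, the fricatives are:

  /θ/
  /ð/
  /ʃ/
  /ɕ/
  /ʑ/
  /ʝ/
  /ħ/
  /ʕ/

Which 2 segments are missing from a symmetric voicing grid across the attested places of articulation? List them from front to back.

/ʒ/, /ç/

dental: voiceless /θ/, voiced /ð/.
postalveolar: voiceless /ʃ/, voiced —.
alveolo-palatal: voiceless /ɕ/, voiced /ʑ/.
palatal: voiceless —, voiced /ʝ/.
pharyngeal: voiceless /ħ/, voiced /ʕ/.
Gaps, from front to back: postalveolar lacks voiced (/ʒ/); palatal lacks voiceless (/ç/).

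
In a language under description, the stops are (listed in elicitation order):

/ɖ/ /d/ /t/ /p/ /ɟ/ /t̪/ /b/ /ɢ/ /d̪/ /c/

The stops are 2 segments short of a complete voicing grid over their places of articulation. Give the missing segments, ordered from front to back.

place of articulation  voiceless  voiced  
bilabial          p         b       
dental            t̪        d̪      
alveolar          t         d       
retroflex         —         ɖ       
palatal           c         ɟ       
uvular            —         ɢ       
Gaps, from front to back: retroflex lacks voiceless (/ʈ/); uvular lacks voiceless (/q/).

/ʈ/, /q/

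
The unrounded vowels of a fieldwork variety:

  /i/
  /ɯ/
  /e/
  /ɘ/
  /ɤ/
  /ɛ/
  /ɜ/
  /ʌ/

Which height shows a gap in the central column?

high

high: front /i/, central —, back /ɯ/.
high-mid: front /e/, central /ɘ/, back /ɤ/.
low-mid: front /ɛ/, central /ɜ/, back /ʌ/.
Every height has a central member except high, where /ɨ/ would be expected.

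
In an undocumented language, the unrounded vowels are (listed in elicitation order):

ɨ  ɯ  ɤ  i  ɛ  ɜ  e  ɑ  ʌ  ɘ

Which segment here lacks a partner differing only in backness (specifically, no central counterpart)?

/ɑ/

High: /i/ ~ /ɨ/ ~ /ɯ/
High-mid: /e/ ~ /ɘ/ ~ /ɤ/
Low-mid: /ɛ/ ~ /ɜ/ ~ /ʌ/
Low: only /ɑ/ (back); no central partner.
So /ɑ/ is the unpaired segment.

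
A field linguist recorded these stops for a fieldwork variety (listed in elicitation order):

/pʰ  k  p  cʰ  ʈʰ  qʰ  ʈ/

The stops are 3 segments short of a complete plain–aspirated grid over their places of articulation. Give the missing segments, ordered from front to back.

bilabial: plain /p/, aspirated /pʰ/.
retroflex: plain /ʈ/, aspirated /ʈʰ/.
palatal: plain —, aspirated /cʰ/.
velar: plain /k/, aspirated —.
uvular: plain —, aspirated /qʰ/.
Gaps, from front to back: palatal lacks plain (/c/); velar lacks aspirated (/kʰ/); uvular lacks plain (/q/).

/c/, /kʰ/, /q/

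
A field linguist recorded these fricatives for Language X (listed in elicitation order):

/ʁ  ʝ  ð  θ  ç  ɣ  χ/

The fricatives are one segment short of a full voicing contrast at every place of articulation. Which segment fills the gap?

place of articulation  voiceless  voiced  
dental            θ         ð       
palatal           ç         ʝ       
velar             —         ɣ       
uvular            χ         ʁ       
The velar row has no voiceless member, so the gap is the voiceless velar fricative /x/.

/x/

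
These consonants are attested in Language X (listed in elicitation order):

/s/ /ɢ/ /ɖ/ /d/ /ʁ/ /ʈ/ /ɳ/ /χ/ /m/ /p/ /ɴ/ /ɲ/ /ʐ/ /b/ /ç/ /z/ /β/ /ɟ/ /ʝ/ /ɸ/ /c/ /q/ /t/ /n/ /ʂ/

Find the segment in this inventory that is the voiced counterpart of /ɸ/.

/β/

/ɸ/ is a voiceless bilabial fricative.
The voiced counterpart is a voiced bilabial fricative — in this inventory, /β/.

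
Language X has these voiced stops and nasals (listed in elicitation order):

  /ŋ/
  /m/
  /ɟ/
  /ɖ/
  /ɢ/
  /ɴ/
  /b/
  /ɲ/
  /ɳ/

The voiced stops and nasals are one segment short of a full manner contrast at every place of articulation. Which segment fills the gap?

/ɡ/

place of articulation  oral stop  nasal   
bilabial          b         m       
retroflex         ɖ         ɳ       
palatal           ɟ         ɲ       
velar             —         ŋ       
uvular            ɢ         ɴ       
The velar row has no oral stop member, so the gap is the velar oral stop /ɡ/.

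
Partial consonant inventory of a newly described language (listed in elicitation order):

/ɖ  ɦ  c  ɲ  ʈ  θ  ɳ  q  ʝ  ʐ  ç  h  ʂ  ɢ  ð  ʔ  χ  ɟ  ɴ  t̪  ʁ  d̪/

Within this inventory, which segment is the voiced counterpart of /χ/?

/ʁ/

/χ/ is a voiceless uvular fricative.
The voiced counterpart is a voiced uvular fricative — in this inventory, /ʁ/.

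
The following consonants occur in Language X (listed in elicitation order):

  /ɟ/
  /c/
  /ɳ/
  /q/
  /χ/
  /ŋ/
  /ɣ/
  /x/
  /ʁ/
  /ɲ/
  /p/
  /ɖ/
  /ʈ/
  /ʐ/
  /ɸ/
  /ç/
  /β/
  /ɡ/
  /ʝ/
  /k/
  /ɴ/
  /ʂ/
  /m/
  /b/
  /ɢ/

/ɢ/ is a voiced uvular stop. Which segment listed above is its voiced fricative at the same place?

The voiced fricative at the same place is a voiced uvular fricative — in this inventory, /ʁ/.

/ʁ/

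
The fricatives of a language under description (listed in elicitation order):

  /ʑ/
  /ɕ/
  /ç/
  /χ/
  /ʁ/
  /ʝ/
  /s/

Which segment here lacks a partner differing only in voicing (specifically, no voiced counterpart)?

/s/

Alveolo-palatal: /ɕ/ ~ /ʑ/
Palatal: /ç/ ~ /ʝ/
Uvular: /χ/ ~ /ʁ/
Alveolar: only /s/ (voiceless); no voiced partner.
So /s/ is the unpaired segment.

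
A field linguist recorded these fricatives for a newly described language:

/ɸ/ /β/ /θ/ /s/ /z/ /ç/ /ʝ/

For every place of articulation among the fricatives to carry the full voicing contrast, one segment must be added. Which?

place of articulation  voiceless  voiced  
bilabial          ɸ         β       
dental            θ         —       
alveolar          s         z       
palatal           ç         ʝ       
The dental row has no voiced member, so the gap is the voiced dental fricative /ð/.

/ð/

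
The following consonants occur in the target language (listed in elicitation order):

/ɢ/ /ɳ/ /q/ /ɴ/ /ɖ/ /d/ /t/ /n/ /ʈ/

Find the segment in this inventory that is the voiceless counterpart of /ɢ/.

/q/

/ɢ/ is a voiced uvular stop.
The voiceless counterpart is a voiceless uvular stop — in this inventory, /q/.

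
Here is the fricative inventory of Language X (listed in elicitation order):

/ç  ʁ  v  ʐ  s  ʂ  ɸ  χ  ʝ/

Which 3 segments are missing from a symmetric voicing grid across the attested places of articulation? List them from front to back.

/β/, /f/, /z/

bilabial: voiceless /ɸ/, voiced —.
labiodental: voiceless —, voiced /v/.
alveolar: voiceless /s/, voiced —.
retroflex: voiceless /ʂ/, voiced /ʐ/.
palatal: voiceless /ç/, voiced /ʝ/.
uvular: voiceless /χ/, voiced /ʁ/.
Gaps, from front to back: bilabial lacks voiced (/β/); labiodental lacks voiceless (/f/); alveolar lacks voiced (/z/).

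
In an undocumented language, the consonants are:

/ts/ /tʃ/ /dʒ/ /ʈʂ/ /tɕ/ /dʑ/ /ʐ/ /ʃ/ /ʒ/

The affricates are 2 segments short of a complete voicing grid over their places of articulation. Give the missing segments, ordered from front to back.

/dz/, /ɖʐ/

Voiceless: /ts/ (alveolar), /tʃ/ (postalveolar), /ʈʂ/ (retroflex), /tɕ/ (alveolo-palatal).
Voiced: /dʒ/ (postalveolar), /dʑ/ (alveolo-palatal).
Gaps, from front to back: alveolar lacks voiced (/dz/); retroflex lacks voiced (/ɖʐ/).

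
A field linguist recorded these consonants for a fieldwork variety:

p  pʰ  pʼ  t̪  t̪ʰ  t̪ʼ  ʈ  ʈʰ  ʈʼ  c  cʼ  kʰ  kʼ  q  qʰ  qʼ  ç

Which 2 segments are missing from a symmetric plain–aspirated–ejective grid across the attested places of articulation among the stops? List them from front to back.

/cʰ/, /k/

place of articulation  plain     aspirated  ejective
bilabial          p         pʰ        pʼ      
dental            t̪        t̪ʰ       t̪ʼ     
retroflex         ʈ         ʈʰ        ʈʼ      
palatal           c         —         cʼ      
velar             —         kʰ        kʼ      
uvular            q         qʰ        qʼ      
Gaps, from front to back: palatal lacks aspirated (/cʰ/); velar lacks plain (/k/).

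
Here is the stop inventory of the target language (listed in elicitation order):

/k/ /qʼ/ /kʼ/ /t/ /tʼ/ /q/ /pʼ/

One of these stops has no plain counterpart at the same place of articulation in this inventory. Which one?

/pʼ/

Alveolar: /t/ ~ /tʼ/
Velar: /k/ ~ /kʼ/
Uvular: /q/ ~ /qʼ/
Bilabial: only /pʼ/ (ejective); no plain partner.
So /pʼ/ is the unpaired segment.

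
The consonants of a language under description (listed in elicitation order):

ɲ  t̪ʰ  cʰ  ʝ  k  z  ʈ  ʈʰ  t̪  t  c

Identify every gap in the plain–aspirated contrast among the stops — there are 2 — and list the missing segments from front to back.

/tʰ/, /kʰ/

place of articulation  plain     aspirated
dental            t̪        t̪ʰ     
alveolar          t         —       
retroflex         ʈ         ʈʰ      
palatal           c         cʰ      
velar             k         —       
Gaps, from front to back: alveolar lacks aspirated (/tʰ/); velar lacks aspirated (/kʰ/).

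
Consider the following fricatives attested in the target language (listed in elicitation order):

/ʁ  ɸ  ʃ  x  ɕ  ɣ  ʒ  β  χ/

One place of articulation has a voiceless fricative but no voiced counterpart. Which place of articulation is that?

place of articulation  voiceless  voiced  
bilabial          ɸ         β       
postalveolar      ʃ         ʒ       
alveolo-palatal   ɕ         —       
velar             x         ɣ       
uvular            χ         ʁ       
Every place of articulation has a voiced member except alveolo-palatal, where /ʑ/ would be expected.

alveolo-palatal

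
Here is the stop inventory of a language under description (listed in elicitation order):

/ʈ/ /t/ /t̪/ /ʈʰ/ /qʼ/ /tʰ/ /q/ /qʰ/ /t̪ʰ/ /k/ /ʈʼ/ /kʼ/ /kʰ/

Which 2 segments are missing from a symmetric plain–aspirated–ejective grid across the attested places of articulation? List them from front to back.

place of articulation  plain     aspirated  ejective
dental            t̪        t̪ʰ       —       
alveolar          t         tʰ        —       
retroflex         ʈ         ʈʰ        ʈʼ      
velar             k         kʰ        kʼ      
uvular            q         qʰ        qʼ      
Gaps, from front to back: dental lacks ejective (/t̪ʼ/); alveolar lacks ejective (/tʼ/).

/t̪ʼ/, /tʼ/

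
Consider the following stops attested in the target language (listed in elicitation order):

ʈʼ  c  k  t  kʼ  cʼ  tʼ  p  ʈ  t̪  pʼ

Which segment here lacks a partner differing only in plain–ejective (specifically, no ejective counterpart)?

/t̪/

Bilabial: /p/ ~ /pʼ/
Alveolar: /t/ ~ /tʼ/
Retroflex: /ʈ/ ~ /ʈʼ/
Palatal: /c/ ~ /cʼ/
Velar: /k/ ~ /kʼ/
Dental: only /t̪/ (plain); no ejective partner.
So /t̪/ is the unpaired segment.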